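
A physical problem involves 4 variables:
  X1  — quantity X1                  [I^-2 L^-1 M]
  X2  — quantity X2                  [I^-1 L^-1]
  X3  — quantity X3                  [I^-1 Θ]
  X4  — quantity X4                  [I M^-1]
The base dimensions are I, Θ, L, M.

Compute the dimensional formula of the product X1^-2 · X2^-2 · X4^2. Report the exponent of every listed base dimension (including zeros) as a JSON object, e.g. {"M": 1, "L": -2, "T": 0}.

Dimensional matrix (I×Θ×L×M by X1×X2×X3×X4):
  I: [-2 -1 -1  1]
  Θ: [ 0  0  1  0]
  L: [-1 -1  0  0]
  M: [ 1  0  0 -1]
  [I]: (-2)·-2+(-2)·-1+(2)·1 = 8
  [Θ]: (-2)·0+(-2)·0+(2)·0 = 0
  [L]: (-2)·-1+(-2)·-1+(2)·0 = 4
  [M]: (-2)·1+(-2)·0+(2)·-1 = -4
⇒ I^8 L^4 M^-4

{"I": 8, "Θ": 0, "L": 4, "M": -4}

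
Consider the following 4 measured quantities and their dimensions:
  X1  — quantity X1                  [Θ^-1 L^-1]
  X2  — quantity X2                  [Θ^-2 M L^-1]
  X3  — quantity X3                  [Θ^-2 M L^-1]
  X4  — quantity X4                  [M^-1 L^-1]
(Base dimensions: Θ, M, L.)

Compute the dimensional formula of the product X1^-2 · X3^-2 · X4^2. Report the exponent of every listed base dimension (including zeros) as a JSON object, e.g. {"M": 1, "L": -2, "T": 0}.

{"Θ": 6, "M": -4, "L": 2}

Write exponents as rows Θ,M,L / cols X1,X2,X3,X4:
  Θ: [-1 -2 -2  0]
  M: [ 0  1  1 -1]
  L: [-1 -1 -1 -1]
  [Θ]: (-2)·-1+(-2)·-2+(2)·0 = 6
  [M]: (-2)·0+(-2)·1+(2)·-1 = -4
  [L]: (-2)·-1+(-2)·-1+(2)·-1 = 2
⇒ Θ^6 M^-4 L^2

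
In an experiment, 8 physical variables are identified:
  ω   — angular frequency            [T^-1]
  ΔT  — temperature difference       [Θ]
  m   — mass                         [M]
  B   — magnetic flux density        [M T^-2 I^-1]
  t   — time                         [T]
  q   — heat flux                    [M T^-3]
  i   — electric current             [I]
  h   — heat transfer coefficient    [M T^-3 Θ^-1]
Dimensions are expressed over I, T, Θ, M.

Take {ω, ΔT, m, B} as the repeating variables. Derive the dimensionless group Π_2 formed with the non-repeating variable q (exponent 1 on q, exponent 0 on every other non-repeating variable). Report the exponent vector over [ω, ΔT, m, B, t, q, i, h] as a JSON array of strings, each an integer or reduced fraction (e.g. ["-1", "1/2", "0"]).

Write exponents as rows I,T,Θ,M / cols ω,ΔT,m,B,t,q,i,h:
  I: [ 0  0  0 -1  0  0  1  0]
  T: [-1  0  0 -2  1 -3  0 -3]
  Θ: [ 0  1  0  0  0  0  0 -1]
  M: [ 0  0  1  1  0  1  0  1]
Echelon form has 4 nonzero rows (pivots: ω,ΔT,m,B)
Pivot set = {ω,ΔT,m,B}, free = {t,q,i,h}
RREF:
  r0: [   1    0    0    0   -1    3    2    3]
  r1: [   0    1    0    0    0    0    0   -1]
  r2: [   0    0    1    0    0    1    1    1]
  r3: [   0    0    0    1    0    0   -1    0]
Fix exponent of q at 1, t at 0, i at 0, h at 0; solve each RREF row for its pivot's exponent:
  r0: exp(ω) + (3)·1 = 0 ⇒ exp(ω) = -3
  r1: exp(ΔT) + (0)·1 = 0 ⇒ exp(ΔT) = 0
  r2: exp(m) + (1)·1 = 0 ⇒ exp(m) = -1
  r3: exp(B) + (0)·1 = 0 ⇒ exp(B) = 0
Π_2 = ω^-3 · m^-1 · q

["-3", "0", "-1", "0", "0", "1", "0", "0"]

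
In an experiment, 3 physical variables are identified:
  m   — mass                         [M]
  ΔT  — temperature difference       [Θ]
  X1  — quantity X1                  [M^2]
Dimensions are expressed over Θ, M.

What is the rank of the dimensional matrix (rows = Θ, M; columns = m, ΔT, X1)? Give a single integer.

2

Exponent matrix [Θ,M] × [m,ΔT,X1]:
  Θ: [ 0  1  0]
  M: [ 1  0  2]
Row reduction gives pivot columns m,ΔT; rank = 2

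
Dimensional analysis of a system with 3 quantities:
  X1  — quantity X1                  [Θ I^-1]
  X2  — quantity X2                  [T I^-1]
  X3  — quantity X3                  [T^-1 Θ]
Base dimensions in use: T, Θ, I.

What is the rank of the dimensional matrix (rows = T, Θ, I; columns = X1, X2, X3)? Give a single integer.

Dimensional matrix (T×Θ×I by X1×X2×X3):
  T: [ 0  1 -1]
  Θ: [ 1  0  1]
  I: [-1 -1  0]
Row reduction gives pivot columns X1,X2; rank = 2

2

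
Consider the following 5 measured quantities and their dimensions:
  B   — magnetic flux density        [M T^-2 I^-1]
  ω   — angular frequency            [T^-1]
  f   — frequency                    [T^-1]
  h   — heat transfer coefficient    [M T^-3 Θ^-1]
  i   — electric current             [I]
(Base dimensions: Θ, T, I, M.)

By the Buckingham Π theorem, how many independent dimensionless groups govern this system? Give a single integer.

Write exponents as rows Θ,T,I,M / cols B,ω,f,h,i:
  Θ: [ 0  0  0 -1  0]
  T: [-2 -1 -1 -3  0]
  I: [-1  0  0  0  1]
  M: [ 1  0  0  1  0]
Echelon form has 4 nonzero rows (pivots: B,ω,h,i)
5 vars − rank 4 = 1 Π group

1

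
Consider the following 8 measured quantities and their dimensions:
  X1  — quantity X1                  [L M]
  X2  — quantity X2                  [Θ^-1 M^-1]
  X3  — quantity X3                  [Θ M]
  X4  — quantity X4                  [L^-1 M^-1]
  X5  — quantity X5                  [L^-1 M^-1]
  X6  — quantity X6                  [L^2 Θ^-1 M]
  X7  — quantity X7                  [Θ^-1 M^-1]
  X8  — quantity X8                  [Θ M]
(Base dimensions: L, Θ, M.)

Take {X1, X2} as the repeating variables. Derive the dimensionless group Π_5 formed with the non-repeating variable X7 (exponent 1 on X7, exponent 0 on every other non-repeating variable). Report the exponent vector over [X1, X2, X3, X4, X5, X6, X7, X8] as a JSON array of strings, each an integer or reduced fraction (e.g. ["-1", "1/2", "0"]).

["0", "-1", "0", "0", "0", "0", "1", "0"]

Exponent matrix [L,Θ,M] × [X1,X2,X3,X4,X5,X6,X7,X8]:
  L: [ 1  0  0 -1 -1  2  0  0]
  Θ: [ 0 -1  1  0  0 -1 -1  1]
  M: [ 1 -1  1 -1 -1  1 -1  1]
Row reduction gives pivot columns X1,X2; rank = 2
Repeat: X1,X2; free: X3,X4,X5,X6,X7,X8
RREF:
  r0: [   1    0    0   -1   -1    2    0    0]
  r1: [   0    1   -1    0    0    1    1   -1]
  r2: [   0    0    0    0    0    0    0    0]
Fix exponent of X7 at 1, X3 at 0, X4 at 0, X5 at 0, X6 at 0, X8 at 0; solve each RREF row for its pivot's exponent:
  r0: exp(X1) + (0)·1 = 0 ⇒ exp(X1) = 0
  r1: exp(X2) + (1)·1 = 0 ⇒ exp(X2) = -1
Π_5 = X2^-1 · X7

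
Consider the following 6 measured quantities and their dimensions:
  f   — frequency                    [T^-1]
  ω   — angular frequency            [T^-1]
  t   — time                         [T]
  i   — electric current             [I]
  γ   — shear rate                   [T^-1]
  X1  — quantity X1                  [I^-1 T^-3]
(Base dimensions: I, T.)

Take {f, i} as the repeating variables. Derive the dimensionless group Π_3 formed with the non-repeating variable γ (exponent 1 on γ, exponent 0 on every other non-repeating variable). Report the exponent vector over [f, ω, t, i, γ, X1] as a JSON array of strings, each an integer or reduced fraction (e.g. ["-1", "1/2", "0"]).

["-1", "0", "0", "0", "1", "0"]

Exponent matrix [I,T] × [f,ω,t,i,γ,X1]:
  I: [ 0  0  0  1  0 -1]
  T: [-1 -1  1  0 -1 -3]
RREF → pivots at {f,i} ⇒ r = 2
Pivot set = {f,i}, free = {ω,t,γ,X1}
RREF:
  r0: [   1    1   -1    0    1    3]
  r1: [   0    0    0    1    0   -1]
Fix exponent of γ at 1, ω at 0, t at 0, X1 at 0; solve each RREF row for its pivot's exponent:
  r0: exp(f) + (1)·1 = 0 ⇒ exp(f) = -1
  r1: exp(i) + (0)·1 = 0 ⇒ exp(i) = 0
Π_3 = f^-1 · γ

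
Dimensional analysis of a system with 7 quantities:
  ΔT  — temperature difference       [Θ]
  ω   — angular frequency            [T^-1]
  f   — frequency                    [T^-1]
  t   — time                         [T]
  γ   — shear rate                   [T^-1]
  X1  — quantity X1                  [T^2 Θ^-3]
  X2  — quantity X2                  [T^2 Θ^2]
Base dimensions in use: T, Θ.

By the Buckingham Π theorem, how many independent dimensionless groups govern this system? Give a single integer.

Dimensional matrix (T×Θ by ΔT×ω×f×t×γ×X1×X2):
  T: [ 0 -1 -1  1 -1  2  2]
  Θ: [ 1  0  0  0  0 -3  2]
Row reduction gives pivot columns ΔT,ω; rank = 2
n=7, r=2 ⇒ 5 dimensionless groups

5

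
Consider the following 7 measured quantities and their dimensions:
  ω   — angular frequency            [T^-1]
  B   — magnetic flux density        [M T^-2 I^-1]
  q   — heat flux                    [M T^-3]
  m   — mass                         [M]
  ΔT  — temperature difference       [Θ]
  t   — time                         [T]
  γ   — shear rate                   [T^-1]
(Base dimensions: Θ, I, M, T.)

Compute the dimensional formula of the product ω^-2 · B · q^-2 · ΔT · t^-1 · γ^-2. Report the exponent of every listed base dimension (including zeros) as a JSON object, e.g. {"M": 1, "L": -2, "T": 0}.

Dimensional matrix (Θ×I×M×T by ω×B×q×m×ΔT×t×γ):
  Θ: [ 0  0  0  0  1  0  0]
  I: [ 0 -1  0  0  0  0  0]
  M: [ 0  1  1  1  0  0  0]
  T: [-1 -2 -3  0  0  1 -1]
  [Θ]: (-2)·0+(1)·0+(-2)·0+(1)·1+(-1)·0+(-2)·0 = 1
  [I]: (-2)·0+(1)·-1+(-2)·0+(1)·0+(-1)·0+(-2)·0 = -1
  [M]: (-2)·0+(1)·1+(-2)·1+(1)·0+(-1)·0+(-2)·0 = -1
  [T]: (-2)·-1+(1)·-2+(-2)·-3+(1)·0+(-1)·1+(-2)·-1 = 7
⇒ Θ I^-1 M^-1 T^7

{"Θ": 1, "I": -1, "M": -1, "T": 7}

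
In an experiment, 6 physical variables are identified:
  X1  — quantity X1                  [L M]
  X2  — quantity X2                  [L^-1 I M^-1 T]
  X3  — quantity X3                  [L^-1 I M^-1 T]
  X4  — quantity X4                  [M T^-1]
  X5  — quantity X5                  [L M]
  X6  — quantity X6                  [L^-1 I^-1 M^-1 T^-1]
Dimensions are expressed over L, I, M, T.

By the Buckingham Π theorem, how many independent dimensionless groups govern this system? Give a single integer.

3

Dimensional matrix (L×I×M×T by X1×X2×X3×X4×X5×X6):
  L: [ 1 -1 -1  0  1 -1]
  I: [ 0  1  1  0  0 -1]
  M: [ 1 -1 -1  1  1 -1]
  T: [ 0  1  1 -1  0 -1]
Echelon form has 3 nonzero rows (pivots: X1,X2,X4)
n=6, r=3 ⇒ 3 dimensionless groups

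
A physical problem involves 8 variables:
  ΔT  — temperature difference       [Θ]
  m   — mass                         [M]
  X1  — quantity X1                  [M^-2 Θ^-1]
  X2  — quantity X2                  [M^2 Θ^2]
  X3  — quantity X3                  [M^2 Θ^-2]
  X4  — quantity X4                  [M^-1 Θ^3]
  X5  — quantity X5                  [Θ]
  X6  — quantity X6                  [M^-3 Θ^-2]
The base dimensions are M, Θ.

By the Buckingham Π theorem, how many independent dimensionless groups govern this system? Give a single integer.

Write exponents as rows M,Θ / cols ΔT,m,X1,X2,X3,X4,X5,X6:
  M: [ 0  1 -2  2  2 -1  0 -3]
  Θ: [ 1  0 -1  2 -2  3  1 -2]
Echelon form has 2 nonzero rows (pivots: ΔT,m)
8 vars − rank 2 = 6 Π groups

6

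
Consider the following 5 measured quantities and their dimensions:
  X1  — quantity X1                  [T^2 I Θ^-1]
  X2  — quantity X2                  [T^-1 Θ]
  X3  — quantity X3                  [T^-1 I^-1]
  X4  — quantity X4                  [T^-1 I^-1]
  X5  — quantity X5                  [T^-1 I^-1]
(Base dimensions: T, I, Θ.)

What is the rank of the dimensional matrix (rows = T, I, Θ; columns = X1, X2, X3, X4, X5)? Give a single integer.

Exponent matrix [T,I,Θ] × [X1,X2,X3,X4,X5]:
  T: [ 2 -1 -1 -1 -1]
  I: [ 1  0 -1 -1 -1]
  Θ: [-1  1  0  0  0]
RREF → pivots at {X1,X2} ⇒ r = 2

2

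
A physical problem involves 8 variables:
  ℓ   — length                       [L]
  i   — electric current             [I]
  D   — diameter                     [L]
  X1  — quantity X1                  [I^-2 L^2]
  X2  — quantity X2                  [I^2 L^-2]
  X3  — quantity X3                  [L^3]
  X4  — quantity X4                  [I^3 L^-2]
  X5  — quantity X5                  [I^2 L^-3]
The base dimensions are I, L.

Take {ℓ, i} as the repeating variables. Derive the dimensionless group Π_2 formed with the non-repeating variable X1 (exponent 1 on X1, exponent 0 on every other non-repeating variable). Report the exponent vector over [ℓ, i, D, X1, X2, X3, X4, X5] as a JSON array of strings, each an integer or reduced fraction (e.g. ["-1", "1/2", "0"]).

Write exponents as rows I,L / cols ℓ,i,D,X1,X2,X3,X4,X5:
  I: [ 0  1  0 -2  2  0  3  2]
  L: [ 1  0  1  2 -2  3 -2 -3]
RREF → pivots at {ℓ,i} ⇒ r = 2
Repeat: ℓ,i; free: D,X1,X2,X3,X4,X5
RREF:
  r0: [   1    0    1    2   -2    3   -2   -3]
  r1: [   0    1    0   -2    2    0    3    2]
Fix exponent of X1 at 1, D at 0, X2 at 0, X3 at 0, X4 at 0, X5 at 0; solve each RREF row for its pivot's exponent:
  r0: exp(ℓ) + (2)·1 = 0 ⇒ exp(ℓ) = -2
  r1: exp(i) + (-2)·1 = 0 ⇒ exp(i) = 2
Π_2 = ℓ^-2 · i^2 · X1

["-2", "2", "0", "1", "0", "0", "0", "0"]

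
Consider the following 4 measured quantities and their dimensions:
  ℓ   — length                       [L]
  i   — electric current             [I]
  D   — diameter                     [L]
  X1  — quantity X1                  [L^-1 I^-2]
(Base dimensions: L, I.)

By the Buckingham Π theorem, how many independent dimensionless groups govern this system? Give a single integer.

2

Exponent matrix [L,I] × [ℓ,i,D,X1]:
  L: [ 1  0  1 -1]
  I: [ 0  1  0 -2]
Echelon form has 2 nonzero rows (pivots: ℓ,i)
Π count = n − r = 4 − 2 = 2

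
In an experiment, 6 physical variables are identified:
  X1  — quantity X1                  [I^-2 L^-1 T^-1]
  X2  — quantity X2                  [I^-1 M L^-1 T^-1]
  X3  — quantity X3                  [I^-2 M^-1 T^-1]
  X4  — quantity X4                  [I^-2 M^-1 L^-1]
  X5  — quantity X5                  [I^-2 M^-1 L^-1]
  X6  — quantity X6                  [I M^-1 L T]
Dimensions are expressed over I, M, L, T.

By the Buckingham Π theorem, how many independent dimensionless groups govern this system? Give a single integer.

3

Write exponents as rows I,M,L,T / cols X1,X2,X3,X4,X5,X6:
  I: [-2 -1 -2 -2 -2  1]
  M: [ 0  1 -1 -1 -1 -1]
  L: [-1 -1  0 -1 -1  1]
  T: [-1 -1 -1  0  0  1]
RREF → pivots at {X1,X2,X3} ⇒ r = 3
n=6, r=3 ⇒ 3 dimensionless groups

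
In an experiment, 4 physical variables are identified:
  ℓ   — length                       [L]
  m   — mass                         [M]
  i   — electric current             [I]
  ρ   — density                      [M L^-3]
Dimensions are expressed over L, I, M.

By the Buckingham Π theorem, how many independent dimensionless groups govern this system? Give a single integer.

1

Exponent matrix [L,I,M] × [ℓ,m,i,ρ]:
  L: [ 1  0  0 -3]
  I: [ 0  0  1  0]
  M: [ 0  1  0  1]
Row reduction gives pivot columns ℓ,m,i; rank = 3
4 vars − rank 3 = 1 Π group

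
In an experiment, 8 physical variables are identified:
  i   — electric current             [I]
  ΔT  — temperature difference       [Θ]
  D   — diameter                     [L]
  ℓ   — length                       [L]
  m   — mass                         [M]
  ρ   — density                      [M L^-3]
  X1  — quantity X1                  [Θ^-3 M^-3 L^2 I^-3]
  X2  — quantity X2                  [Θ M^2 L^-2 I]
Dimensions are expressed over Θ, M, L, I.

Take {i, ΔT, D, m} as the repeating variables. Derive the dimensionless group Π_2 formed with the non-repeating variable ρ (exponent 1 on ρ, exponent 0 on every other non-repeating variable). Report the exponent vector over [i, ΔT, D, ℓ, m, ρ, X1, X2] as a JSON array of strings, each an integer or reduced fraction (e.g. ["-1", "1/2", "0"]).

Write exponents as rows Θ,M,L,I / cols i,ΔT,D,ℓ,m,ρ,X1,X2:
  Θ: [ 0  1  0  0  0  0 -3  1]
  M: [ 0  0  0  0  1  1 -3  2]
  L: [ 0  0  1  1  0 -3  2 -2]
  I: [ 1  0  0  0  0  0 -3  1]
RREF → pivots at {i,ΔT,D,m} ⇒ r = 4
Repeat: i,ΔT,D,m; free: ℓ,ρ,X1,X2
RREF:
  r0: [   1    0    0    0    0    0   -3    1]
  r1: [   0    1    0    0    0    0   -3    1]
  r2: [   0    0    1    1    0   -3    2   -2]
  r3: [   0    0    0    0    1    1   -3    2]
Fix exponent of ρ at 1, ℓ at 0, X1 at 0, X2 at 0; solve each RREF row for its pivot's exponent:
  r0: exp(i) + (0)·1 = 0 ⇒ exp(i) = 0
  r1: exp(ΔT) + (0)·1 = 0 ⇒ exp(ΔT) = 0
  r2: exp(D) + (-3)·1 = 0 ⇒ exp(D) = 3
  r3: exp(m) + (1)·1 = 0 ⇒ exp(m) = -1
Π_2 = D^3 · m^-1 · ρ

["0", "0", "3", "0", "-1", "1", "0", "0"]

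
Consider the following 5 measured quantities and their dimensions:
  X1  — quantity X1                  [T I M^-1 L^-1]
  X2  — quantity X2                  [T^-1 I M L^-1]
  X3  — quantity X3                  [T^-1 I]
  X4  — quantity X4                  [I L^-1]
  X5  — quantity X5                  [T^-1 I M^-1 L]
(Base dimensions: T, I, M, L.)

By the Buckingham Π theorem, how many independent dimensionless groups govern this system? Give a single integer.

Exponent matrix [T,I,M,L] × [X1,X2,X3,X4,X5]:
  T: [ 1 -1 -1  0 -1]
  I: [ 1  1  1  1  1]
  M: [-1  1  0  0 -1]
  L: [-1 -1  0 -1  1]
Row reduction gives pivot columns X1,X2,X3; rank = 3
5 vars − rank 3 = 2 Π groups

2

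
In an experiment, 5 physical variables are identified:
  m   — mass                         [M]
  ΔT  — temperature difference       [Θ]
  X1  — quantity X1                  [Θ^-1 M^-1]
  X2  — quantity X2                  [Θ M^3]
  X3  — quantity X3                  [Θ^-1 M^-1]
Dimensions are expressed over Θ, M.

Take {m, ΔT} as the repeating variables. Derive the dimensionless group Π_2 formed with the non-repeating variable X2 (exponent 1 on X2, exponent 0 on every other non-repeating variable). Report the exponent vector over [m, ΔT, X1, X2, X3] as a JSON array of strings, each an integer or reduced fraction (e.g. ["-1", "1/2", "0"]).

["-3", "-1", "0", "1", "0"]

Exponent matrix [Θ,M] × [m,ΔT,X1,X2,X3]:
  Θ: [ 0  1 -1  1 -1]
  M: [ 1  0 -1  3 -1]
Echelon form has 2 nonzero rows (pivots: m,ΔT)
Repeat: m,ΔT; free: X1,X2,X3
RREF:
  r0: [   1    0   -1    3   -1]
  r1: [   0    1   -1    1   -1]
Fix exponent of X2 at 1, X1 at 0, X3 at 0; solve each RREF row for its pivot's exponent:
  r0: exp(m) + (3)·1 = 0 ⇒ exp(m) = -3
  r1: exp(ΔT) + (1)·1 = 0 ⇒ exp(ΔT) = -1
Π_2 = m^-3 · ΔT^-1 · X2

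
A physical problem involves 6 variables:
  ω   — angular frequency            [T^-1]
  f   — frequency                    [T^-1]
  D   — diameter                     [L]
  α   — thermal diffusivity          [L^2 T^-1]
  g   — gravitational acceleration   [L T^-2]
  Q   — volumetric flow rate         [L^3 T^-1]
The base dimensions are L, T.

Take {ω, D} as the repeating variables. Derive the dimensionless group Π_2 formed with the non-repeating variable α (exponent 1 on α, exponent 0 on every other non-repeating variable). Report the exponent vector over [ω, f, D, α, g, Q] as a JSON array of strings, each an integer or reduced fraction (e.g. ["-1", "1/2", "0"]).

Exponent matrix [L,T] × [ω,f,D,α,g,Q]:
  L: [ 0  0  1  2  1  3]
  T: [-1 -1  0 -1 -2 -1]
Row reduction gives pivot columns ω,D; rank = 2
Pivot set = {ω,D}, free = {f,α,g,Q}
RREF:
  r0: [   1    1    0    1    2    1]
  r1: [   0    0    1    2    1    3]
Fix exponent of α at 1, f at 0, g at 0, Q at 0; solve each RREF row for its pivot's exponent:
  r0: exp(ω) + (1)·1 = 0 ⇒ exp(ω) = -1
  r1: exp(D) + (2)·1 = 0 ⇒ exp(D) = -2
Π_2 = ω^-1 · D^-2 · α

["-1", "0", "-2", "1", "0", "0"]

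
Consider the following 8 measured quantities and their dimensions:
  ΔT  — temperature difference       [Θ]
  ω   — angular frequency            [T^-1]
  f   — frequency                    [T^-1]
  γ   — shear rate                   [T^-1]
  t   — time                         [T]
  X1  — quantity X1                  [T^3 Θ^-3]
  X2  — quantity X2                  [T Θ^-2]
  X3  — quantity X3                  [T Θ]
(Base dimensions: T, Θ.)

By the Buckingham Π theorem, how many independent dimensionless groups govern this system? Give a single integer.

Dimensional matrix (T×Θ by ΔT×ω×f×γ×t×X1×X2×X3):
  T: [ 0 -1 -1 -1  1  3  1  1]
  Θ: [ 1  0  0  0  0 -3 -2  1]
Echelon form has 2 nonzero rows (pivots: ΔT,ω)
n=8, r=2 ⇒ 6 dimensionless groups

6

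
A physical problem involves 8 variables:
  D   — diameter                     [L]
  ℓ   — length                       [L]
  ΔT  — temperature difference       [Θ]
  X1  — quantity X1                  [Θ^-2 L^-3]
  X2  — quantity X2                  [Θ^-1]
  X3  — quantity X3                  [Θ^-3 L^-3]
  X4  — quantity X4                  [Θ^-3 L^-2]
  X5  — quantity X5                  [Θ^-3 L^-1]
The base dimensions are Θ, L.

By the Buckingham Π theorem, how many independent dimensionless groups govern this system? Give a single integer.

6

Exponent matrix [Θ,L] × [D,ℓ,ΔT,X1,X2,X3,X4,X5]:
  Θ: [ 0  0  1 -2 -1 -3 -3 -3]
  L: [ 1  1  0 -3  0 -3 -2 -1]
Row reduction gives pivot columns D,ΔT; rank = 2
8 vars − rank 2 = 6 Π groups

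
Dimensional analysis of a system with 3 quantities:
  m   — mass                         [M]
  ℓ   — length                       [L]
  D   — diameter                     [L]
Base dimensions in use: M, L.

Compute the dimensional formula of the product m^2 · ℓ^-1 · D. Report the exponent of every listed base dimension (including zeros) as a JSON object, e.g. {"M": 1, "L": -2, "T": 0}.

Write exponents as rows M,L / cols m,ℓ,D:
  M: [ 1  0  0]
  L: [ 0  1  1]
  [M]: (2)·1+(-1)·0+(1)·0 = 2
  [L]: (2)·0+(-1)·1+(1)·1 = 0
⇒ M^2

{"M": 2, "L": 0}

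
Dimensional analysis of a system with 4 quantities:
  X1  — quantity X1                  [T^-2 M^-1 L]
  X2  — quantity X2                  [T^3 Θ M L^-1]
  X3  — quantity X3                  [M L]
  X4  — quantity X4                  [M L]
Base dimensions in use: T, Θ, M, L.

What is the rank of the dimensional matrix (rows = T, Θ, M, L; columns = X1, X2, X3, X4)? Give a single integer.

Exponent matrix [T,Θ,M,L] × [X1,X2,X3,X4]:
  T: [-2  3  0  0]
  Θ: [ 0  1  0  0]
  M: [-1  1  1  1]
  L: [ 1 -1  1  1]
Echelon form has 3 nonzero rows (pivots: X1,X2,X3)

3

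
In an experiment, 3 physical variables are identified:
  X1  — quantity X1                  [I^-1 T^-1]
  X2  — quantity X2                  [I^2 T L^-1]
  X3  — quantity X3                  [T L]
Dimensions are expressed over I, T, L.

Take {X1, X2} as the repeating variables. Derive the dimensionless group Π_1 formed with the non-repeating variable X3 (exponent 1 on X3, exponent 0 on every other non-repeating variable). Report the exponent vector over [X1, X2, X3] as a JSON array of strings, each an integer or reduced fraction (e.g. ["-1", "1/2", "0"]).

["2", "1", "1"]

Write exponents as rows I,T,L / cols X1,X2,X3:
  I: [-1  2  0]
  T: [-1  1  1]
  L: [ 0 -1  1]
Row reduction gives pivot columns X1,X2; rank = 2
Repeat: X1,X2; free: X3
RREF:
  r0: [   1    0   -2]
  r1: [   0    1   -1]
  r2: [   0    0    0]
Fix exponent of X3 at 1; solve each RREF row for its pivot's exponent:
  r0: exp(X1) + (-2)·1 = 0 ⇒ exp(X1) = 2
  r1: exp(X2) + (-1)·1 = 0 ⇒ exp(X2) = 1
Π_1 = X1^2 · X2 · X3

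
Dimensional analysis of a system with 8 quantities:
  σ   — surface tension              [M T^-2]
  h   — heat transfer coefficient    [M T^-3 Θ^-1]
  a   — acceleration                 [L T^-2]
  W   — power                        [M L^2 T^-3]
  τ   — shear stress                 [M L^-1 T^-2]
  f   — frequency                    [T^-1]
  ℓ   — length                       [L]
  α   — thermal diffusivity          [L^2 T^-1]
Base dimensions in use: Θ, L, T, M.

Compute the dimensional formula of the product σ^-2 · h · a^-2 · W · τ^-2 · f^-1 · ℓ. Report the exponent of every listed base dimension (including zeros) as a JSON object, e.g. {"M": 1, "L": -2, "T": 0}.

Exponent matrix [Θ,L,T,M] × [σ,h,a,W,τ,f,ℓ,α]:
  Θ: [ 0 -1  0  0  0  0  0  0]
  L: [ 0  0  1  2 -1  0  1  2]
  T: [-2 -3 -2 -3 -2 -1  0 -1]
  M: [ 1  1  0  1  1  0  0  0]
  [Θ]: (-2)·0+(1)·-1+(-2)·0+(1)·0+(-2)·0+(-1)·0+(1)·0 = -1
  [L]: (-2)·0+(1)·0+(-2)·1+(1)·2+(-2)·-1+(-1)·0+(1)·1 = 3
  [T]: (-2)·-2+(1)·-3+(-2)·-2+(1)·-3+(-2)·-2+(-1)·-1+(1)·0 = 7
  [M]: (-2)·1+(1)·1+(-2)·0+(1)·1+(-2)·1+(-1)·0+(1)·0 = -2
⇒ Θ^-1 L^3 T^7 M^-2

{"Θ": -1, "L": 3, "T": 7, "M": -2}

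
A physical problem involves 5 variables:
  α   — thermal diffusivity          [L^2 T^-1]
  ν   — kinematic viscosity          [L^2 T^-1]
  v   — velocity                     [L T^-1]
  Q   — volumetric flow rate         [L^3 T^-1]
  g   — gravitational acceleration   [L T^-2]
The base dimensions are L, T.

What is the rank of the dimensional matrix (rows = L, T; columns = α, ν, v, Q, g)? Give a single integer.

Exponent matrix [L,T] × [α,ν,v,Q,g]:
  L: [ 2  2  1  3  1]
  T: [-1 -1 -1 -1 -2]
RREF → pivots at {α,v} ⇒ r = 2

2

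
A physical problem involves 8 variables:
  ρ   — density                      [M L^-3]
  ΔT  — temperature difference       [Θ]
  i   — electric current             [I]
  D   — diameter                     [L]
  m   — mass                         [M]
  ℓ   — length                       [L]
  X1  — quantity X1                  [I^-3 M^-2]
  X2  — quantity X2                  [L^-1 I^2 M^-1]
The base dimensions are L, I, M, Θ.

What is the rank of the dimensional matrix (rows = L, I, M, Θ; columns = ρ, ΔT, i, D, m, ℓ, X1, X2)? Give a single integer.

4

Dimensional matrix (L×I×M×Θ by ρ×ΔT×i×D×m×ℓ×X1×X2):
  L: [-3  0  0  1  0  1  0 -1]
  I: [ 0  0  1  0  0  0 -3  2]
  M: [ 1  0  0  0  1  0 -2 -1]
  Θ: [ 0  1  0  0  0  0  0  0]
RREF → pivots at {ρ,ΔT,i,D} ⇒ r = 4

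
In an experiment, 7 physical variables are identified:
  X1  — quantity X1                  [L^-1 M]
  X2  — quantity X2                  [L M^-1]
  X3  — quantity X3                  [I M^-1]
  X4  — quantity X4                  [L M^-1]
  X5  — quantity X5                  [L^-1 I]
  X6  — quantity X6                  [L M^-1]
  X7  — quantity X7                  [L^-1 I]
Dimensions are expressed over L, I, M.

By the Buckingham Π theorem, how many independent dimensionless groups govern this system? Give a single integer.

5

Dimensional matrix (L×I×M by X1×X2×X3×X4×X5×X6×X7):
  L: [-1  1  0  1 -1  1 -1]
  I: [ 0  0  1  0  1  0  1]
  M: [ 1 -1 -1 -1  0 -1  0]
Row reduction gives pivot columns X1,X3; rank = 2
7 vars − rank 2 = 5 Π groups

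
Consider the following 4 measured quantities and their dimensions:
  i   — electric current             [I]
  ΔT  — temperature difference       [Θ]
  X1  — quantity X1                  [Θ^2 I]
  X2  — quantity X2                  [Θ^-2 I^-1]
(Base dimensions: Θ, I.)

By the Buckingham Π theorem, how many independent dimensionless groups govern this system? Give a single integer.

2

Write exponents as rows Θ,I / cols i,ΔT,X1,X2:
  Θ: [ 0  1  2 -2]
  I: [ 1  0  1 -1]
Row reduction gives pivot columns i,ΔT; rank = 2
Π count = n − r = 4 − 2 = 2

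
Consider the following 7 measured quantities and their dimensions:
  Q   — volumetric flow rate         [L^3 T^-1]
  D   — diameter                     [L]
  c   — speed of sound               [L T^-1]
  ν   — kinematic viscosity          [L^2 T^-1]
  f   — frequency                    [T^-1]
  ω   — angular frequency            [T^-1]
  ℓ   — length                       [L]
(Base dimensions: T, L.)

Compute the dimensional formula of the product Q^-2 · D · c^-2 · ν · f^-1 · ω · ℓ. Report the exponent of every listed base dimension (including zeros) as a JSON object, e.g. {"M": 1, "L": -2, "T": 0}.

{"T": 3, "L": -4}

Write exponents as rows T,L / cols Q,D,c,ν,f,ω,ℓ:
  T: [-1  0 -1 -1 -1 -1  0]
  L: [ 3  1  1  2  0  0  1]
  [T]: (-2)·-1+(1)·0+(-2)·-1+(1)·-1+(-1)·-1+(1)·-1+(1)·0 = 3
  [L]: (-2)·3+(1)·1+(-2)·1+(1)·2+(-1)·0+(1)·0+(1)·1 = -4
⇒ T^3 L^-4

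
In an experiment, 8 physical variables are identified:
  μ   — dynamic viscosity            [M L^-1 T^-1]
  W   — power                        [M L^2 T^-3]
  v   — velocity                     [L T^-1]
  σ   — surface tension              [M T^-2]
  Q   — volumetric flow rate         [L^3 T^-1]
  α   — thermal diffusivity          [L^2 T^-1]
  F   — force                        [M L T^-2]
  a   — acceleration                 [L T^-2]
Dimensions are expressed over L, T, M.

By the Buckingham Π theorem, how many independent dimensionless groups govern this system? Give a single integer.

5

Dimensional matrix (L×T×M by μ×W×v×σ×Q×α×F×a):
  L: [-1  2  1  0  3  2  1  1]
  T: [-1 -3 -1 -2 -1 -1 -2 -2]
  M: [ 1  1  0  1  0  0  1  0]
Echelon form has 3 nonzero rows (pivots: μ,W,v)
n=8, r=3 ⇒ 5 dimensionless groups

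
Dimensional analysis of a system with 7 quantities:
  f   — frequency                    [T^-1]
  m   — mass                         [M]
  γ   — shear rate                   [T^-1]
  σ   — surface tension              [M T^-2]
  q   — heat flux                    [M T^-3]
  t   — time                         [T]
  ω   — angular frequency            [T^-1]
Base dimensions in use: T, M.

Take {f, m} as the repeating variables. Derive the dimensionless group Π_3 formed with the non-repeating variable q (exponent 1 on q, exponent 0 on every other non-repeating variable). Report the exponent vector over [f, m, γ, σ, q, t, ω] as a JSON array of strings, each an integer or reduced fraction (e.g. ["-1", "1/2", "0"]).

["-3", "-1", "0", "0", "1", "0", "0"]

Write exponents as rows T,M / cols f,m,γ,σ,q,t,ω:
  T: [-1  0 -1 -2 -3  1 -1]
  M: [ 0  1  0  1  1  0  0]
RREF → pivots at {f,m} ⇒ r = 2
Repeat: f,m; free: γ,σ,q,t,ω
RREF:
  r0: [   1    0    1    2    3   -1    1]
  r1: [   0    1    0    1    1    0    0]
Fix exponent of q at 1, γ at 0, σ at 0, t at 0, ω at 0; solve each RREF row for its pivot's exponent:
  r0: exp(f) + (3)·1 = 0 ⇒ exp(f) = -3
  r1: exp(m) + (1)·1 = 0 ⇒ exp(m) = -1
Π_3 = f^-3 · m^-1 · q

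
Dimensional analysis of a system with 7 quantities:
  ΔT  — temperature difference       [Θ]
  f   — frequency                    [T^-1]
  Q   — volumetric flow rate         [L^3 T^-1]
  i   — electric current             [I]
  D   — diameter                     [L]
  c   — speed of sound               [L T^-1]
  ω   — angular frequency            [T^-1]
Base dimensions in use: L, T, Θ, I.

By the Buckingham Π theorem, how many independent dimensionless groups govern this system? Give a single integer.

3

Write exponents as rows L,T,Θ,I / cols ΔT,f,Q,i,D,c,ω:
  L: [ 0  0  3  0  1  1  0]
  T: [ 0 -1 -1  0  0 -1 -1]
  Θ: [ 1  0  0  0  0  0  0]
  I: [ 0  0  0  1  0  0  0]
RREF → pivots at {ΔT,f,Q,i} ⇒ r = 4
Π count = n − r = 7 − 4 = 3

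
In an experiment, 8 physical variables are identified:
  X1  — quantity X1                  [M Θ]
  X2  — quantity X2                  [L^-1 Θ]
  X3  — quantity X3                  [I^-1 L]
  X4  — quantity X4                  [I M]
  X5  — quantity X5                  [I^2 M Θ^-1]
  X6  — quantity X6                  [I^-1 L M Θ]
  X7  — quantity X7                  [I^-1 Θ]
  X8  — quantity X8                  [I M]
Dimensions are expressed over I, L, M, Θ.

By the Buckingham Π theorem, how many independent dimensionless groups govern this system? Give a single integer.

Exponent matrix [I,L,M,Θ] × [X1,X2,X3,X4,X5,X6,X7,X8]:
  I: [ 0  0 -1  1  2 -1 -1  1]
  L: [ 0 -1  1  0  0  1  0  0]
  M: [ 1  0  0  1  1  1  0  1]
  Θ: [ 1  1  0  0 -1  1  1  0]
RREF → pivots at {X1,X2,X3} ⇒ r = 3
Π count = n − r = 8 − 3 = 5

5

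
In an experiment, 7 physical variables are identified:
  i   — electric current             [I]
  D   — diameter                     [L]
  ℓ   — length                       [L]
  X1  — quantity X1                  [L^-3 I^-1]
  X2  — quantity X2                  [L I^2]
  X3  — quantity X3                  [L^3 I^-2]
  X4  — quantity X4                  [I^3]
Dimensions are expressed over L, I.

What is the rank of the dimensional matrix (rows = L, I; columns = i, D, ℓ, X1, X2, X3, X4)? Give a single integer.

2

Write exponents as rows L,I / cols i,D,ℓ,X1,X2,X3,X4:
  L: [ 0  1  1 -3  1  3  0]
  I: [ 1  0  0 -1  2 -2  3]
RREF → pivots at {i,D} ⇒ r = 2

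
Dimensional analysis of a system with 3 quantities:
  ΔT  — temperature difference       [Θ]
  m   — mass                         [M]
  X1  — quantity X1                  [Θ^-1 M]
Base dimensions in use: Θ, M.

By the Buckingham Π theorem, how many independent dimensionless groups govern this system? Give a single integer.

1

Write exponents as rows Θ,M / cols ΔT,m,X1:
  Θ: [ 1  0 -1]
  M: [ 0  1  1]
Echelon form has 2 nonzero rows (pivots: ΔT,m)
Π count = n − r = 3 − 2 = 1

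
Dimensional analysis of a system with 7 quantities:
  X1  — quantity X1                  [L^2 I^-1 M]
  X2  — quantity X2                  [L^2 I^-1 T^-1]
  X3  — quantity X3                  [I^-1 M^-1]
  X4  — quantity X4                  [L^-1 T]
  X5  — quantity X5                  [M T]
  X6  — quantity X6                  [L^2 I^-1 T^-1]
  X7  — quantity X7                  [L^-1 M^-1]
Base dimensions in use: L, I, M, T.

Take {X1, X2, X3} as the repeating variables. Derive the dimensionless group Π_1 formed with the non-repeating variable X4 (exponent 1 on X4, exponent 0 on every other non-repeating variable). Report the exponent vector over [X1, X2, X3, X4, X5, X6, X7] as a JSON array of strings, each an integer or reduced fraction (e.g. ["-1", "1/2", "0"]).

["-1/2", "1", "-1/2", "1", "0", "0", "0"]

Dimensional matrix (L×I×M×T by X1×X2×X3×X4×X5×X6×X7):
  L: [ 2  2  0 -1  0  2 -1]
  I: [-1 -1 -1  0  0 -1  0]
  M: [ 1  0 -1  0  1  0 -1]
  T: [ 0 -1  0  1  1 -1  0]
Row reduction gives pivot columns X1,X2,X3; rank = 3
Pivot set = {X1,X2,X3}, free = {X4,X5,X6,X7}
RREF:
  r0: [   1    0    0  1/2    1    0 -1/2]
  r1: [   0    1    0   -1   -1    1    0]
  r2: [   0    0    1  1/2    0    0  1/2]
  r3: [   0    0    0    0    0    0    0]
Fix exponent of X4 at 1, X5 at 0, X6 at 0, X7 at 0; solve each RREF row for its pivot's exponent:
  r0: exp(X1) + (1/2)·1 = 0 ⇒ exp(X1) = -1/2
  r1: exp(X2) + (-1)·1 = 0 ⇒ exp(X2) = 1
  r2: exp(X3) + (1/2)·1 = 0 ⇒ exp(X3) = -1/2
Π_1 = X1^(-1/2) · X2 · X3^(-1/2) · X4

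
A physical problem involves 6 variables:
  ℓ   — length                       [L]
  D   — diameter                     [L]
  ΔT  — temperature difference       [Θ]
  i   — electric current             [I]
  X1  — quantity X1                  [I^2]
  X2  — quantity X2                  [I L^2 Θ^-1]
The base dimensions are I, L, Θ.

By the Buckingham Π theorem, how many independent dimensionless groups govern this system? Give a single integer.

3

Exponent matrix [I,L,Θ] × [ℓ,D,ΔT,i,X1,X2]:
  I: [ 0  0  0  1  2  1]
  L: [ 1  1  0  0  0  2]
  Θ: [ 0  0  1  0  0 -1]
RREF → pivots at {ℓ,ΔT,i} ⇒ r = 3
n=6, r=3 ⇒ 3 dimensionless groups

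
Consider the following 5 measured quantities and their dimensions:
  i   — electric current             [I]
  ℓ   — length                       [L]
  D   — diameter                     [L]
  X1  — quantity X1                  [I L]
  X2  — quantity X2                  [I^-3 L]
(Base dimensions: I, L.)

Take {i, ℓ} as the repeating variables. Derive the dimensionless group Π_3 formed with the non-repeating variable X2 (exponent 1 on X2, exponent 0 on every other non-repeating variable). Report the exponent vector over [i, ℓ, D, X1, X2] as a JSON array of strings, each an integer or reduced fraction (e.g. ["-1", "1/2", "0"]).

["3", "-1", "0", "0", "1"]

Exponent matrix [I,L] × [i,ℓ,D,X1,X2]:
  I: [ 1  0  0  1 -3]
  L: [ 0  1  1  1  1]
Row reduction gives pivot columns i,ℓ; rank = 2
Repeat: i,ℓ; free: D,X1,X2
RREF:
  r0: [   1    0    0    1   -3]
  r1: [   0    1    1    1    1]
Fix exponent of X2 at 1, D at 0, X1 at 0; solve each RREF row for its pivot's exponent:
  r0: exp(i) + (-3)·1 = 0 ⇒ exp(i) = 3
  r1: exp(ℓ) + (1)·1 = 0 ⇒ exp(ℓ) = -1
Π_3 = i^3 · ℓ^-1 · X2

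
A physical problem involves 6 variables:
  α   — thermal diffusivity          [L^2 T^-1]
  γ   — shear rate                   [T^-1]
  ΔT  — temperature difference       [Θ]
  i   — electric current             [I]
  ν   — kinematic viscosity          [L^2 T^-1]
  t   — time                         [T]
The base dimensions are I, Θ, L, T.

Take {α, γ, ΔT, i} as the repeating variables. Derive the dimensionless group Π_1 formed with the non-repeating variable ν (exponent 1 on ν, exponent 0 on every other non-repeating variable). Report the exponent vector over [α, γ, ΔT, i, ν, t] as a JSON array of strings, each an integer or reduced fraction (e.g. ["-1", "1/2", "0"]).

["-1", "0", "0", "0", "1", "0"]

Exponent matrix [I,Θ,L,T] × [α,γ,ΔT,i,ν,t]:
  I: [ 0  0  0  1  0  0]
  Θ: [ 0  0  1  0  0  0]
  L: [ 2  0  0  0  2  0]
  T: [-1 -1  0  0 -1  1]
RREF → pivots at {α,γ,ΔT,i} ⇒ r = 4
Repeat: α,γ,ΔT,i; free: ν,t
RREF:
  r0: [   1    0    0    0    1    0]
  r1: [   0    1    0    0    0   -1]
  r2: [   0    0    1    0    0    0]
  r3: [   0    0    0    1    0    0]
Fix exponent of ν at 1, t at 0; solve each RREF row for its pivot's exponent:
  r0: exp(α) + (1)·1 = 0 ⇒ exp(α) = -1
  r1: exp(γ) + (0)·1 = 0 ⇒ exp(γ) = 0
  r2: exp(ΔT) + (0)·1 = 0 ⇒ exp(ΔT) = 0
  r3: exp(i) + (0)·1 = 0 ⇒ exp(i) = 0
Π_1 = α^-1 · ν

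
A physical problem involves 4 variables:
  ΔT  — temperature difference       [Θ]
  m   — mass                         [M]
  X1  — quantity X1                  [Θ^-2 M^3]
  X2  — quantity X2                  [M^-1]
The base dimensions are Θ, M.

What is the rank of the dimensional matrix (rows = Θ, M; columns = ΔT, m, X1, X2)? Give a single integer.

Dimensional matrix (Θ×M by ΔT×m×X1×X2):
  Θ: [ 1  0 -2  0]
  M: [ 0  1  3 -1]
RREF → pivots at {ΔT,m} ⇒ r = 2

2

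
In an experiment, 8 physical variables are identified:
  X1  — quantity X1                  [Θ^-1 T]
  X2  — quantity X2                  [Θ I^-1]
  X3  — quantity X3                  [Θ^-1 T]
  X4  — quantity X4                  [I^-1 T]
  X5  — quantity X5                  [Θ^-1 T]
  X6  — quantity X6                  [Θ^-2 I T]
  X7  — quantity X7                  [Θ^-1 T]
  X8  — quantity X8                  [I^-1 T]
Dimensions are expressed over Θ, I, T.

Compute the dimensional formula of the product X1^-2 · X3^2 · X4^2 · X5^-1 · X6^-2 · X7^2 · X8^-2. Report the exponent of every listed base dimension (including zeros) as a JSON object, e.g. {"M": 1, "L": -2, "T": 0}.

Exponent matrix [Θ,I,T] × [X1,X2,X3,X4,X5,X6,X7,X8]:
  Θ: [-1  1 -1  0 -1 -2 -1  0]
  I: [ 0 -1  0 -1  0  1  0 -1]
  T: [ 1  0  1  1  1  1  1  1]
  [Θ]: (-2)·-1+(2)·-1+(2)·0+(-1)·-1+(-2)·-2+(2)·-1+(-2)·0 = 3
  [I]: (-2)·0+(2)·0+(2)·-1+(-1)·0+(-2)·1+(2)·0+(-2)·-1 = -2
  [T]: (-2)·1+(2)·1+(2)·1+(-1)·1+(-2)·1+(2)·1+(-2)·1 = -1
⇒ Θ^3 I^-2 T^-1

{"Θ": 3, "I": -2, "T": -1}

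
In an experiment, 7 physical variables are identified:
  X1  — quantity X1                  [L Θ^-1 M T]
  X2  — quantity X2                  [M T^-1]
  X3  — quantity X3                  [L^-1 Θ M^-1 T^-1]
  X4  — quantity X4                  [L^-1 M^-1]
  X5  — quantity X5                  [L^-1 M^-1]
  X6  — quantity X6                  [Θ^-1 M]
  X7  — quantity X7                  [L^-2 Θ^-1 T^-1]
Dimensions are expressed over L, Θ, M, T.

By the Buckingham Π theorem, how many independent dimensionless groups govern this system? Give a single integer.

4

Dimensional matrix (L×Θ×M×T by X1×X2×X3×X4×X5×X6×X7):
  L: [ 1  0 -1 -1 -1  0 -2]
  Θ: [-1  0  1  0  0 -1 -1]
  M: [ 1  1 -1 -1 -1  1  0]
  T: [ 1 -1 -1  0  0  0 -1]
RREF → pivots at {X1,X2,X4} ⇒ r = 3
Π count = n − r = 7 − 3 = 4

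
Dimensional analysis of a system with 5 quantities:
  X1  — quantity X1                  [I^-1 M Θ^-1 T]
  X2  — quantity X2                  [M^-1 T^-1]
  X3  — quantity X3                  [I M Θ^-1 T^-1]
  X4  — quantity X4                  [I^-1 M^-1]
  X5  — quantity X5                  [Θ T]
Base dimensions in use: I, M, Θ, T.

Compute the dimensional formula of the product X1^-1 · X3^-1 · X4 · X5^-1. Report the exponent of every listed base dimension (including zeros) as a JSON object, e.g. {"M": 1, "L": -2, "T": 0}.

{"I": -1, "M": -3, "Θ": 1, "T": -1}

Dimensional matrix (I×M×Θ×T by X1×X2×X3×X4×X5):
  I: [-1  0  1 -1  0]
  M: [ 1 -1  1 -1  0]
  Θ: [-1  0 -1  0  1]
  T: [ 1 -1 -1  0  1]
  [I]: (-1)·-1+(-1)·1+(1)·-1+(-1)·0 = -1
  [M]: (-1)·1+(-1)·1+(1)·-1+(-1)·0 = -3
  [Θ]: (-1)·-1+(-1)·-1+(1)·0+(-1)·1 = 1
  [T]: (-1)·1+(-1)·-1+(1)·0+(-1)·1 = -1
⇒ I^-1 M^-3 Θ T^-1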